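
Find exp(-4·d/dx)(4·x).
4 x - 16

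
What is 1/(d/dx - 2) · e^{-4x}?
- \frac{e^{- 4 x}}{6}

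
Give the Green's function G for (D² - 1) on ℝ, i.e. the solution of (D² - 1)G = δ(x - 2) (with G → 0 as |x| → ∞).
-\frac{e^{-|x - 2|}}{2}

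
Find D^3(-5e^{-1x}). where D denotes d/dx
5 e^{- x}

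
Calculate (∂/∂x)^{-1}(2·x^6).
\frac{2 x^{7}}{7}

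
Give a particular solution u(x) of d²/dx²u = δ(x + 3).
\frac{|x + 3|}{2}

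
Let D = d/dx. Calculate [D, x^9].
9 x^{8}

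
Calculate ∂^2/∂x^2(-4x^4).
- 48 x^{2}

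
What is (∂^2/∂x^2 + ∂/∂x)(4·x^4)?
16 x^{2} \left(x + 3\right)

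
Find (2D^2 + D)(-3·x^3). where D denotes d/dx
9 x \left(- x - 4\right)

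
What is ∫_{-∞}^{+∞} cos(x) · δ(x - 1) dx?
\cos{\left(1 \right)}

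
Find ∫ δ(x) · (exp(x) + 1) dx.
2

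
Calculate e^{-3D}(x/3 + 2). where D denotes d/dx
\frac{x}{3} + 1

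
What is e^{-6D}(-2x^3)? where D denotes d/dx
- 2 x^{3} + 36 x^{2} - 216 x + 432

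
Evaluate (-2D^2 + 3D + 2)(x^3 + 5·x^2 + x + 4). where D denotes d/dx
2 x^{3} + 19 x^{2} + 20 x - 9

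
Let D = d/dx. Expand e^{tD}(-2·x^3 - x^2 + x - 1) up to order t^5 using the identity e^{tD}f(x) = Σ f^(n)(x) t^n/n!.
- 2 t^{3} - t^{2} \left(6 x + 1\right) - t \left(6 x^{2} + 2 x - 1\right) - 2 x^{3} - x^{2} + x - 1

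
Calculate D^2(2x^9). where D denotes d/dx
144 x^{7}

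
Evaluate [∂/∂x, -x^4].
- 4 x^{3}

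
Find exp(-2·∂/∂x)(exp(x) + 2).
e^{x - 2} + 2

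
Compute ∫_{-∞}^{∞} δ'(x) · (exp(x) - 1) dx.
-1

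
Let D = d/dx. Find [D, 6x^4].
24 x^{3}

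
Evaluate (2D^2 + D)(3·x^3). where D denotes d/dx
9 x \left(x + 4\right)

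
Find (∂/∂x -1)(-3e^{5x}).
- 12 e^{5 x}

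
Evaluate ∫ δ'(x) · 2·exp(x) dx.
-2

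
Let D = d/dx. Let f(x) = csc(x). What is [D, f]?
- \cot{\left(x \right)} \csc{\left(x \right)}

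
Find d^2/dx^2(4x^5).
80 x^{3}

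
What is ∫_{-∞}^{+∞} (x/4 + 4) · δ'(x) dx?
- \frac{1}{4}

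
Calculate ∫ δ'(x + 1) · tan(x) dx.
- \tan^{2}{\left(1 \right)} - 1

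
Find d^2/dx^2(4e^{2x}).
16 e^{2 x}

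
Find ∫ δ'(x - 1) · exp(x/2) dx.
- \frac{e^{\frac{1}{2}}}{2}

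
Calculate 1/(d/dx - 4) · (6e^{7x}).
2 e^{7 x}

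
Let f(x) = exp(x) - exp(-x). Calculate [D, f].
2 \cosh{\left(x \right)}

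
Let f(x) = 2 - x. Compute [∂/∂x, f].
-1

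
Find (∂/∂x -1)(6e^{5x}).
24 e^{5 x}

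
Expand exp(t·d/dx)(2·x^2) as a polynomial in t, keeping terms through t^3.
2 t^{2} + 4 t x + 2 x^{2}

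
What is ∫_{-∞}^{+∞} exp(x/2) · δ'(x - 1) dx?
- \frac{e^{\frac{1}{2}}}{2}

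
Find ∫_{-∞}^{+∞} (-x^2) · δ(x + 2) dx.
-4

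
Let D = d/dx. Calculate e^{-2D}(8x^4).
8 x^{4} - 64 x^{3} + 192 x^{2} - 256 x + 128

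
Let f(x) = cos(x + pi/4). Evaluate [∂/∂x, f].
- \sin{\left(x + \frac{\pi}{4} \right)}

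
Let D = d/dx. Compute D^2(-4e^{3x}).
- 36 e^{3 x}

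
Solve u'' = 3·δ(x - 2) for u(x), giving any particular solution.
\frac{3|x - 2|}{2}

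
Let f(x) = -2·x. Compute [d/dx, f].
-2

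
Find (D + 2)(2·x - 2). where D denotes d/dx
4 x - 2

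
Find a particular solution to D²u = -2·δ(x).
-|x|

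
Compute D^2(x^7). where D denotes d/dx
42 x^{5}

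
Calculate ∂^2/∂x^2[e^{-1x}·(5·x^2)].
5 \left(x^{2} - 4 x + 2\right) e^{- x}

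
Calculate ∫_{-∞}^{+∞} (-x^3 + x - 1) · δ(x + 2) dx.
5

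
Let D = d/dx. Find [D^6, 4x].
24D^{5}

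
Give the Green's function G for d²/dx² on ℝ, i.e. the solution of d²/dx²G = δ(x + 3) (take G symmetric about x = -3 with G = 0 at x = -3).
\frac{|x + 3|}{2}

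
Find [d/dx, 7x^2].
14 x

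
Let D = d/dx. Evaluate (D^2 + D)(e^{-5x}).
20 e^{- 5 x}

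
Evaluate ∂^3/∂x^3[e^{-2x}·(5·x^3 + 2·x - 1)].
2 \left(- 20 x^{3} + 90 x^{2} - 98 x + 31\right) e^{- 2 x}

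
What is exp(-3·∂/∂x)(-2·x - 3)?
3 - 2 x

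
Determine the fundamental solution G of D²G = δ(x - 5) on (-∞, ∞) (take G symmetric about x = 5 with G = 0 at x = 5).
\frac{|x - 5|}{2}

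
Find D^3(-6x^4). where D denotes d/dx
- 144 x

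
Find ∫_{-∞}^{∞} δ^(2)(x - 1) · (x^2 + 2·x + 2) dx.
2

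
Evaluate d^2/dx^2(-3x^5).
- 60 x^{3}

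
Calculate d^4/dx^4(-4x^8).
- 6720 x^{4}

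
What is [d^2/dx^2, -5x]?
-10\frac{d}{dx}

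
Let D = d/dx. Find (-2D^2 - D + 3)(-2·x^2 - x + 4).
- 6 x^{2} + x + 21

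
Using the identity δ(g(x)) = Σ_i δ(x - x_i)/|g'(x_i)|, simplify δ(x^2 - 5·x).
\frac{\delta(x - 5) + \delta(x)}{5}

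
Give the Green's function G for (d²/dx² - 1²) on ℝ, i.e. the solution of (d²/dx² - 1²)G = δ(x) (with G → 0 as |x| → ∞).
-\frac{e^{-|x|}}{2}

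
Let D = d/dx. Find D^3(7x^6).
840 x^{3}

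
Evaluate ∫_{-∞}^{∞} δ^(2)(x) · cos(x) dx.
-1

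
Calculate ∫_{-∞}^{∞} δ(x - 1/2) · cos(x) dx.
\cos{\left(\frac{1}{2} \right)}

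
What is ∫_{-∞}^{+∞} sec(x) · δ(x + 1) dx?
\sec{\left(1 \right)}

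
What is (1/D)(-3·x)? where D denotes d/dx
- \frac{3 x^{2}}{2}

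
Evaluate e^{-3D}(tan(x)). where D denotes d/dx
\tan{\left(x - 3 \right)}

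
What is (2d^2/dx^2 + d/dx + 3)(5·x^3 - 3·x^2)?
15 x^{3} + 6 x^{2} + 54 x - 12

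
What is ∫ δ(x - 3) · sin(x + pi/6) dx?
\sin{\left(\frac{\pi}{6} + 3 \right)}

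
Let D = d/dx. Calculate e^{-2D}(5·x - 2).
5 x - 12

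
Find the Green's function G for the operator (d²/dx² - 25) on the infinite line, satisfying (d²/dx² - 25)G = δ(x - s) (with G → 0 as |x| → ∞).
-\frac{e^{-5|x-s|}}{10}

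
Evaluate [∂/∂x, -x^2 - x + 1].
- 2 x - 1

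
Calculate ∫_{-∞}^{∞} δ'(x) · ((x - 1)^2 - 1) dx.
2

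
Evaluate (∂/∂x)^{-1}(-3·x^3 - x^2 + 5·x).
- \frac{3 x^{4}}{4} - \frac{x^{3}}{3} + \frac{5 x^{2}}{2}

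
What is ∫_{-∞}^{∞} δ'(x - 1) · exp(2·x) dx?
- 2 e^{2}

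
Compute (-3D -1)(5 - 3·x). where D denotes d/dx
3 x + 4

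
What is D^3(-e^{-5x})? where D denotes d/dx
125 e^{- 5 x}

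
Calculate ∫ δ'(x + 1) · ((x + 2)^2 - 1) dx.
-2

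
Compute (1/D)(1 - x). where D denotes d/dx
- \frac{x^{2}}{2} + x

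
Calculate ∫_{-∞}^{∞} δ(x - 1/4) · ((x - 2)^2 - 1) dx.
\frac{33}{16}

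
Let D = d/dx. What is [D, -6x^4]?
- 24 x^{3}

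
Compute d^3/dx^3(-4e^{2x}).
- 32 e^{2 x}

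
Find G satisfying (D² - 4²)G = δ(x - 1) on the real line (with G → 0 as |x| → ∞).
-\frac{e^{-4|x - 1|}}{8}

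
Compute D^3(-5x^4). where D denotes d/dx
- 120 x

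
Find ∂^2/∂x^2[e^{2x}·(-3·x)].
12 \left(- x - 1\right) e^{2 x}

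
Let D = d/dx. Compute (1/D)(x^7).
\frac{x^{8}}{8}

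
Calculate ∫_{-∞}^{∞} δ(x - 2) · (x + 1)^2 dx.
9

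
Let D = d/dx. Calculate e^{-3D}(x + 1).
x - 2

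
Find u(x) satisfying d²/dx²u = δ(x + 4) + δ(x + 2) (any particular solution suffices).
\frac{|x + 4|}{2} + \frac{|x + 2|}{2}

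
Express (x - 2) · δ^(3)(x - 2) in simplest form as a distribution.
-3\delta^{(2)}(x - 2)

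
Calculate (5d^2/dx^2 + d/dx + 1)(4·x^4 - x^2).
4 x^{4} + 16 x^{3} + 239 x^{2} - 2 x - 10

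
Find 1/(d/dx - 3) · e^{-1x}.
- \frac{e^{- x}}{4}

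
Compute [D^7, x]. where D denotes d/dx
7D^{6}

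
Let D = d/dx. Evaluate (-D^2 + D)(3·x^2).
6 x - 6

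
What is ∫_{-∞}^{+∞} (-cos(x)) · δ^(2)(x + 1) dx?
\cos{\left(1 \right)}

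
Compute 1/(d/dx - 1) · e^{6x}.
\frac{e^{6 x}}{5}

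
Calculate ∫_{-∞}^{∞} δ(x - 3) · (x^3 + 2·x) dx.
33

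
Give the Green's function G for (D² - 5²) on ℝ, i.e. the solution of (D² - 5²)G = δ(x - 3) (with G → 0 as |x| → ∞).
-\frac{e^{-5|x - 3|}}{10}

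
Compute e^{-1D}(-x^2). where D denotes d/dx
- x^{2} + 2 x - 1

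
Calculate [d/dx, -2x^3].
- 6 x^{2}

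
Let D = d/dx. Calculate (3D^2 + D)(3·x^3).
9 x \left(x + 6\right)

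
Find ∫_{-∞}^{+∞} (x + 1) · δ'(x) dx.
-1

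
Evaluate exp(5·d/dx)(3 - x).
- x - 2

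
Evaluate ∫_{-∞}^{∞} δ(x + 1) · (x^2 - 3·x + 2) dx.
6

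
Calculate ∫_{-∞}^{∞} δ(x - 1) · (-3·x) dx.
-3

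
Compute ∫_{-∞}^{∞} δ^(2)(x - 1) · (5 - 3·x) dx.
0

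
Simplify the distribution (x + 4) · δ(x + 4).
0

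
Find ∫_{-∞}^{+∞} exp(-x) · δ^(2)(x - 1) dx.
e^{-1}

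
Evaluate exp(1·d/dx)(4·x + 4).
4 x + 8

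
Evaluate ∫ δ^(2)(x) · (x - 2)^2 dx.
2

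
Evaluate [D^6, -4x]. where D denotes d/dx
-24D^{5}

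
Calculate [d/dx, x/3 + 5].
\frac{1}{3}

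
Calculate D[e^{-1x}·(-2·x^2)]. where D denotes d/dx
2 x \left(x - 2\right) e^{- x}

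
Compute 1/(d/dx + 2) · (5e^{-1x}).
5 e^{- x}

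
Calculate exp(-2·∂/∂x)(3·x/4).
\frac{3 x}{4} - \frac{3}{2}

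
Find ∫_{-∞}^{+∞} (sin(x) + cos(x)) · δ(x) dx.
1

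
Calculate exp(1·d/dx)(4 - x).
3 - x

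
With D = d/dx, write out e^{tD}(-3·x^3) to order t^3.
- 3 t^{3} - 9 t^{2} x - 9 t x^{2} - 3 x^{3}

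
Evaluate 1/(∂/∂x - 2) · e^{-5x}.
- \frac{e^{- 5 x}}{7}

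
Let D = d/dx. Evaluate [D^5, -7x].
-35D^{4}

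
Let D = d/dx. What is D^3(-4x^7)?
- 840 x^{4}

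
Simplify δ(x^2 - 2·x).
\frac{\delta(x - 2) + \delta(x)}{2}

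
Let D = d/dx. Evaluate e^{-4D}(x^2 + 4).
x^{2} - 8 x + 20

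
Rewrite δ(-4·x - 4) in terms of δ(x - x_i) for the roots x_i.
\frac{\delta(x + 1)}{4}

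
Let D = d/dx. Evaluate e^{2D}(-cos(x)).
- \cos{\left(x + 2 \right)}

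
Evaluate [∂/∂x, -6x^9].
- 54 x^{8}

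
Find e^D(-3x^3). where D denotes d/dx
- 3 x^{3} - 9 x^{2} - 9 x - 3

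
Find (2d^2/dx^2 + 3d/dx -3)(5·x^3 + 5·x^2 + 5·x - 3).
- 15 x^{3} + 30 x^{2} + 75 x + 44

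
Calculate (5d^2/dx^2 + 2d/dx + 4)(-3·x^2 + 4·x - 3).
- 12 x^{2} + 4 x - 34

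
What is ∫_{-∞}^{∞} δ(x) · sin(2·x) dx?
0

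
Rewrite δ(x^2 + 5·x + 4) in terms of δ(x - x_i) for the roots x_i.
\frac{\delta(x + 4) + \delta(x + 1)}{3}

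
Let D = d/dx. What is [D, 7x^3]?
21 x^{2}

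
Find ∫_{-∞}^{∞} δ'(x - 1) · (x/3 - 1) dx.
- \frac{1}{3}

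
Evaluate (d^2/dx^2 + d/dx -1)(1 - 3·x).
3 x - 4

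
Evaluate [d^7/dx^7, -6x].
-42\frac{d^{6}}{dx^{6}}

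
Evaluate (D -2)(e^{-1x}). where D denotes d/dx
- 3 e^{- x}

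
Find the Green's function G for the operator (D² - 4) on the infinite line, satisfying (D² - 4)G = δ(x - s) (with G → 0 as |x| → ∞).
-\frac{e^{-2|x-s|}}{4}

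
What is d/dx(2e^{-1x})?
- 2 e^{- x}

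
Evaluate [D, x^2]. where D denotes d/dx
2 x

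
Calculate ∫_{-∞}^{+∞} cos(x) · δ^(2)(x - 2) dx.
- \cos{\left(2 \right)}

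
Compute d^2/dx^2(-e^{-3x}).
- 9 e^{- 3 x}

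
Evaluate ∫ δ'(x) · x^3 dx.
0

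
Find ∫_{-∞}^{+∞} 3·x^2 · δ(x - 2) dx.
12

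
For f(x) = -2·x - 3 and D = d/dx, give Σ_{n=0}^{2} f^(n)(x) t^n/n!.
- 2 t - 2 x - 3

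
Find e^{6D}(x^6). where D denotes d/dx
x^{6} + 36 x^{5} + 540 x^{4} + 4320 x^{3} + 19440 x^{2} + 46656 x + 46656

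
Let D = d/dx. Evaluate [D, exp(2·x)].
2 e^{2 x}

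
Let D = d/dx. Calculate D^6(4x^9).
241920 x^{3}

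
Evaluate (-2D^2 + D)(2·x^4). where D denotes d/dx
8 x^{2} \left(x - 6\right)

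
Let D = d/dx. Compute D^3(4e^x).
4 e^{x}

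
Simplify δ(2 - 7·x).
\frac{\delta(x - 2/7)}{7}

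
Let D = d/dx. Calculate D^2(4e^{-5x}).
100 e^{- 5 x}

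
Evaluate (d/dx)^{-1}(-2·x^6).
- \frac{2 x^{7}}{7}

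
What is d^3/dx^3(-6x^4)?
- 144 x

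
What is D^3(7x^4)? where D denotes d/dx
168 x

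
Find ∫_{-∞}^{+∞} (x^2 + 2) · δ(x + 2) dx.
6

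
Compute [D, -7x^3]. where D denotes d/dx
- 21 x^{2}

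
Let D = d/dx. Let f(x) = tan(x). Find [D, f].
\frac{1}{\cos^{2}{\left(x \right)}}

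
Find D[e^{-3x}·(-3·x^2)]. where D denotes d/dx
3 x \left(3 x - 2\right) e^{- 3 x}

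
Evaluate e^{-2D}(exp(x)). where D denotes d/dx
e^{x - 2}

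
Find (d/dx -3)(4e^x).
- 8 e^{x}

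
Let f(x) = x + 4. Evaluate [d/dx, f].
1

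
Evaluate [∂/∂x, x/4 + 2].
\frac{1}{4}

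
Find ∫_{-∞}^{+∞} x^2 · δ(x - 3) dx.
9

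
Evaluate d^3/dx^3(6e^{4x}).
384 e^{4 x}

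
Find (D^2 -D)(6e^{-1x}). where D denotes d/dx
12 e^{- x}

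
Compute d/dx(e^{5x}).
5 e^{5 x}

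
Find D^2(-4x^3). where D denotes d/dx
- 24 x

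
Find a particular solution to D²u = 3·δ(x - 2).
\frac{3|x - 2|}{2}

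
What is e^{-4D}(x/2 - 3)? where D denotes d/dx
\frac{x}{2} - 5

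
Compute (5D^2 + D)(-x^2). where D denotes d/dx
- 2 x - 10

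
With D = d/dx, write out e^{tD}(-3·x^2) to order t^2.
- 3 t^{2} - 6 t x - 3 x^{2}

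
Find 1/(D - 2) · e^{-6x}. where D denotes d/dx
- \frac{e^{- 6 x}}{8}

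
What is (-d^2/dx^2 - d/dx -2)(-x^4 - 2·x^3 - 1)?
2 x^{4} + 8 x^{3} + 18 x^{2} + 12 x + 2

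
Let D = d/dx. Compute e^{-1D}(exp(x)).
e^{x - 1}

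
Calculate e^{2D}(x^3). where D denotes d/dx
x^{3} + 6 x^{2} + 12 x + 8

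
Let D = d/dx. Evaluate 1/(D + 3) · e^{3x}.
\frac{e^{3 x}}{6}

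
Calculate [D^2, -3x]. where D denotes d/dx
-6D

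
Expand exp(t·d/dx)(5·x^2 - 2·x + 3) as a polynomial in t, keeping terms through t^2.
5 t^{2} + 2 t \left(5 x - 1\right) + 5 x^{2} - 2 x + 3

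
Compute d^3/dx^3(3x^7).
630 x^{4}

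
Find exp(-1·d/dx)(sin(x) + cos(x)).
\sqrt{2} \cos{\left(- x + \frac{\pi}{4} + 1 \right)}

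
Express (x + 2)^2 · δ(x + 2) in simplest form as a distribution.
0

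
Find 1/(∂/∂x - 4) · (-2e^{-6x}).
\frac{e^{- 6 x}}{5}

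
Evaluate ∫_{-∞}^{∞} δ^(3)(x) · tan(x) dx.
-2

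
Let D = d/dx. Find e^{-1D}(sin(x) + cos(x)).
\sqrt{2} \cos{\left(- x + \frac{\pi}{4} + 1 \right)}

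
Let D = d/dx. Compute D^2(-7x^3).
- 42 x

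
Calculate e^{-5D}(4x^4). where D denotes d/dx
4 x^{4} - 80 x^{3} + 600 x^{2} - 2000 x + 2500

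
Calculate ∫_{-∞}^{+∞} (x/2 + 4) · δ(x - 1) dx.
\frac{9}{2}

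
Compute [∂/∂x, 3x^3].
9 x^{2}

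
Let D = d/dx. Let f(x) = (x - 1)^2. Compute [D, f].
2 x - 2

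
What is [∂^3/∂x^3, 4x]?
12\frac{d^{2}}{dx^{2}}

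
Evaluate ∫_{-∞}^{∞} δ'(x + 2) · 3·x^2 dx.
12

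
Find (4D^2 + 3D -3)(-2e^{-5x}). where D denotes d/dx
- 164 e^{- 5 x}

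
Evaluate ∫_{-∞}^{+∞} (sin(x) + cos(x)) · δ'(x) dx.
-1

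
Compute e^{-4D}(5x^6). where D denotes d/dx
5 x^{6} - 120 x^{5} + 1200 x^{4} - 6400 x^{3} + 19200 x^{2} - 30720 x + 20480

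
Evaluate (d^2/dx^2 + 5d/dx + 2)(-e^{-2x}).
4 e^{- 2 x}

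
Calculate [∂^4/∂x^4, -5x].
-20\frac{d^{3}}{dx^{3}}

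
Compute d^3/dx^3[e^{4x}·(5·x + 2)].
\left(320 x + 368\right) e^{4 x}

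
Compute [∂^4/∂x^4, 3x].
12\frac{d^{3}}{dx^{3}}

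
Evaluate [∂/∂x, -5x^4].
- 20 x^{3}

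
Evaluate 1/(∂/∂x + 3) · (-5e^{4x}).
- \frac{5 e^{4 x}}{7}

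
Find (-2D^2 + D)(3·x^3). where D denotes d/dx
9 x \left(x - 4\right)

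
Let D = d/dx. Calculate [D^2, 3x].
6D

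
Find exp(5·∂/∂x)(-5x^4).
- 5 x^{4} - 100 x^{3} - 750 x^{2} - 2500 x - 3125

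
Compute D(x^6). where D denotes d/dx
6 x^{5}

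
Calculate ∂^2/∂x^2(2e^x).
2 e^{x}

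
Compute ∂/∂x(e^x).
e^{x}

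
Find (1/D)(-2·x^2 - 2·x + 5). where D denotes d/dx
- \frac{2 x^{3}}{3} - x^{2} + 5 x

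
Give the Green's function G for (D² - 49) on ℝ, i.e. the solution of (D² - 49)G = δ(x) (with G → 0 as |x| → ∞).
-\frac{e^{-7|x|}}{14}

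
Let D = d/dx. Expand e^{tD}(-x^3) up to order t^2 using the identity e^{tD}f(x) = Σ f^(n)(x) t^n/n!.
x \left(- 3 t^{2} - 3 t x - x^{2}\right)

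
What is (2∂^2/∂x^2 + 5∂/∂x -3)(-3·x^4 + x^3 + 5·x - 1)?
9 x^{4} - 63 x^{3} - 57 x^{2} - 3 x + 28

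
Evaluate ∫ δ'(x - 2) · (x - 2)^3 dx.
0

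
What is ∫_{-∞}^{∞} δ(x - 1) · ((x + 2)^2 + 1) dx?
10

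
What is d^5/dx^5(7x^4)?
0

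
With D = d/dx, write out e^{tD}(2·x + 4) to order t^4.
2 t + 2 x + 4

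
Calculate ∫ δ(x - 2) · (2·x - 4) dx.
0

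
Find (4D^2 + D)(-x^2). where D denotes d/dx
- 2 x - 8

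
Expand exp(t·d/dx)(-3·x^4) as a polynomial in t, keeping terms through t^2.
3 x^{2} \left(- 6 t^{2} - 4 t x - x^{2}\right)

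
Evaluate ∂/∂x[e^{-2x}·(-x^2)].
2 x \left(x - 1\right) e^{- 2 x}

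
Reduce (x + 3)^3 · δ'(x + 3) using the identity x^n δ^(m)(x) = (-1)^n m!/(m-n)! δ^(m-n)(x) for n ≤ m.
0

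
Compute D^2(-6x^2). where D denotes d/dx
-12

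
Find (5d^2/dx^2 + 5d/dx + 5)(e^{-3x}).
35 e^{- 3 x}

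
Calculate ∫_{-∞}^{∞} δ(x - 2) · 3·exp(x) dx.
3 e^{2}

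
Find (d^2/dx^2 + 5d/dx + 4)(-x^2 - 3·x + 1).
- 4 x^{2} - 22 x - 13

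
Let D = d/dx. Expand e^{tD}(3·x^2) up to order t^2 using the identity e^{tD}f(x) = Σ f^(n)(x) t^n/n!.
3 t^{2} + 6 t x + 3 x^{2}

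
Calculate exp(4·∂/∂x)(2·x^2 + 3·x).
2 x^{2} + 19 x + 44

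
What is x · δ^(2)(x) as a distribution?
-2\delta'(x)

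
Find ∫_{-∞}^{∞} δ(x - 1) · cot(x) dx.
\cot{\left(1 \right)}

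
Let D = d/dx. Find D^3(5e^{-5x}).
- 625 e^{- 5 x}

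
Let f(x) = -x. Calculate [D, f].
-1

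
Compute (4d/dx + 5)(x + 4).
5 x + 24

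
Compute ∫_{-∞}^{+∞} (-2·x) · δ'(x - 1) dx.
2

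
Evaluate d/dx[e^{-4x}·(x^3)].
x^{2} \left(3 - 4 x\right) e^{- 4 x}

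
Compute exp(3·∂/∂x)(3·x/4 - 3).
\frac{3 x}{4} - \frac{3}{4}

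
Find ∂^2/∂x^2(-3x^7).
- 126 x^{5}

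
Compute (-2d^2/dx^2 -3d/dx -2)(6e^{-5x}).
- 222 e^{- 5 x}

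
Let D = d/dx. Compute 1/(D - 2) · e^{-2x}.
- \frac{e^{- 2 x}}{4}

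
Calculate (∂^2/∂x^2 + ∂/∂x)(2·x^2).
4 x + 4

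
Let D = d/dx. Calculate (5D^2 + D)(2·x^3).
6 x \left(x + 10\right)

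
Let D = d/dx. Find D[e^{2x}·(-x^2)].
2 x \left(- x - 1\right) e^{2 x}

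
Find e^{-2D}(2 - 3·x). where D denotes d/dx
8 - 3 x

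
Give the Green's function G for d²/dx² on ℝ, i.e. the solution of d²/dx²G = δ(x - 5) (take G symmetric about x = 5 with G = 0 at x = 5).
\frac{|x - 5|}{2}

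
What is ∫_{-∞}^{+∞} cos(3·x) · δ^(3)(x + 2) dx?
27 \sin{\left(6 \right)}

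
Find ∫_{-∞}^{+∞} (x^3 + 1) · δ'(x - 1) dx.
-3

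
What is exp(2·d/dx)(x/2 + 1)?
\frac{x}{2} + 2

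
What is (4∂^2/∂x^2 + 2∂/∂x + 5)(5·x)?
25 x + 10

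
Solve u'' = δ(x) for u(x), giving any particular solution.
\frac{|x|}{2}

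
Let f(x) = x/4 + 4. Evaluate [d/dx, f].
\frac{1}{4}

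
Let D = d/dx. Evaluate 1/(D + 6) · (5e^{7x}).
\frac{5 e^{7 x}}{13}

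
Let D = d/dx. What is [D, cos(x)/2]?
- \frac{\sin{\left(x \right)}}{2}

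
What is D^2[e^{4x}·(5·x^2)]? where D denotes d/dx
\left(80 x^{2} + 80 x + 10\right) e^{4 x}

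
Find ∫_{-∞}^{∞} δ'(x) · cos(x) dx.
0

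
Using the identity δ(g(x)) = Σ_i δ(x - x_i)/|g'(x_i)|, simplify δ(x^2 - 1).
\frac{\delta(x + 1) + \delta(x - 1)}{2}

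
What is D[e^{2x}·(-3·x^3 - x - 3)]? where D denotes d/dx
\left(- 6 x^{3} - 9 x^{2} - 2 x - 7\right) e^{2 x}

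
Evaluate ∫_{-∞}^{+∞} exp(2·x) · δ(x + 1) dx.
e^{-2}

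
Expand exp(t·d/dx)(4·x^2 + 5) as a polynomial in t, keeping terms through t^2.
4 t^{2} + 8 t x + 4 x^{2} + 5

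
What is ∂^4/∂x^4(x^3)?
0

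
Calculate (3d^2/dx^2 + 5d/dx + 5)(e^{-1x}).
3 e^{- x}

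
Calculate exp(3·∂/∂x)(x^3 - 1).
x^{3} + 9 x^{2} + 27 x + 26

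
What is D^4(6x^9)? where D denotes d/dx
18144 x^{5}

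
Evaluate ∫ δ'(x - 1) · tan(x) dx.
- \tan^{2}{\left(1 \right)} - 1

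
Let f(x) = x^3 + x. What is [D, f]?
3 x^{2} + 1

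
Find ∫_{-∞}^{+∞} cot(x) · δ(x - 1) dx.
\cot{\left(1 \right)}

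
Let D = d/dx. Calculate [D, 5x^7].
35 x^{6}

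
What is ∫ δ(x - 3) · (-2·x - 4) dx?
-10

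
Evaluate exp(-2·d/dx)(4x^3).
4 x^{3} - 24 x^{2} + 48 x - 32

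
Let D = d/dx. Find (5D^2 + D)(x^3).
3 x \left(x + 10\right)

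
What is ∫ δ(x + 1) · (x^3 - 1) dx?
-2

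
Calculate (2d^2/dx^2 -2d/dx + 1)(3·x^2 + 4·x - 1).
3 x^{2} - 8 x + 3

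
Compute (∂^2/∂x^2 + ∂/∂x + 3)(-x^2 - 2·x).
- 3 x^{2} - 8 x - 4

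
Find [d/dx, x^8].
8 x^{7}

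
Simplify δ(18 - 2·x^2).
\frac{\delta(x - 3) + \delta(x + 3)}{12}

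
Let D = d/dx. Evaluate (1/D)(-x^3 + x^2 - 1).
- \frac{x^{4}}{4} + \frac{x^{3}}{3} - x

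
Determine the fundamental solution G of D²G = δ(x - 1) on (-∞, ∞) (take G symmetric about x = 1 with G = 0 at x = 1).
\frac{|x - 1|}{2}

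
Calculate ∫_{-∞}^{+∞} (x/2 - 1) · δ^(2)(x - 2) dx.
0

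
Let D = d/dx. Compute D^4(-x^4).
-24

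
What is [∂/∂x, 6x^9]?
54 x^{8}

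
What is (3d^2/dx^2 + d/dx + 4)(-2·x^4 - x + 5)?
- 8 x^{4} - 8 x^{3} - 72 x^{2} - 4 x + 19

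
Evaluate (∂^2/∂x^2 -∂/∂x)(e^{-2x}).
6 e^{- 2 x}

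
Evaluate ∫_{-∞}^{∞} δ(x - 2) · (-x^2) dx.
-4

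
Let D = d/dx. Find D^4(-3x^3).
0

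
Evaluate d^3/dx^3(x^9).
504 x^{6}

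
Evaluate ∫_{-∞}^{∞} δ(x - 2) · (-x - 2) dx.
-4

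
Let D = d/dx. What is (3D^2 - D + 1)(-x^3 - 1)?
- x^{3} + 3 x^{2} - 18 x - 1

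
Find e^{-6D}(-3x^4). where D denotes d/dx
- 3 x^{4} + 72 x^{3} - 648 x^{2} + 2592 x - 3888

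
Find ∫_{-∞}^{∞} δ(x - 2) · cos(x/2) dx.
\cos{\left(1 \right)}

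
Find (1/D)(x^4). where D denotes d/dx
\frac{x^{5}}{5}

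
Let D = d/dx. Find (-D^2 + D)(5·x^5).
25 x^{3} \left(x - 4\right)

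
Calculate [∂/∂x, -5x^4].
- 20 x^{3}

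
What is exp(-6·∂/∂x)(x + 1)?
x - 5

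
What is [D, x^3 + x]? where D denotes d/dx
3 x^{2} + 1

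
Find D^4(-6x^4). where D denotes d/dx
-144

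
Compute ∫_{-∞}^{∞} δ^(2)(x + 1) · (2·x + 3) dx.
0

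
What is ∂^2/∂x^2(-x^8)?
- 56 x^{6}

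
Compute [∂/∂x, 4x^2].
8 x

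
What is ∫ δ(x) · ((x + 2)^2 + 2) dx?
6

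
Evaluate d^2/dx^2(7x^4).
84 x^{2}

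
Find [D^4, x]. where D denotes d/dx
4D^{3}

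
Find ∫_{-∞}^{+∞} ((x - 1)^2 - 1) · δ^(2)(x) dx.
2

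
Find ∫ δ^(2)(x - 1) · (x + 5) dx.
0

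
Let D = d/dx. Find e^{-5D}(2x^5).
2 x^{5} - 50 x^{4} + 500 x^{3} - 2500 x^{2} + 6250 x - 6250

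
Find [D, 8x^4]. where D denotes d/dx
32 x^{3}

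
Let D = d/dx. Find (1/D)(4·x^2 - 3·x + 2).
\frac{4 x^{3}}{3} - \frac{3 x^{2}}{2} + 2 x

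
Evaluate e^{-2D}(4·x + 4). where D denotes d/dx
4 x - 4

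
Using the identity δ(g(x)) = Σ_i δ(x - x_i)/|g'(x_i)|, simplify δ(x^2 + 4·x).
\frac{\delta(x + 4) + \delta(x)}{4}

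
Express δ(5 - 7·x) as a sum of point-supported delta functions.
\frac{\delta(x - 5/7)}{7}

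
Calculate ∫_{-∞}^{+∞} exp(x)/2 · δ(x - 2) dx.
\frac{e^{2}}{2}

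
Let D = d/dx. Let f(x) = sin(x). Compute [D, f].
\cos{\left(x \right)}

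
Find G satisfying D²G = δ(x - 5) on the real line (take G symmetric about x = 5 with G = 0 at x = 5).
\frac{|x - 5|}{2}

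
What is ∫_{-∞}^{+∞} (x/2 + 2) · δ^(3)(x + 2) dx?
0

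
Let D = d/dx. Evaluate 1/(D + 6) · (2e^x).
\frac{2 e^{x}}{7}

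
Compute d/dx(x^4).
4 x^{3}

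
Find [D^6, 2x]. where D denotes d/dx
12D^{5}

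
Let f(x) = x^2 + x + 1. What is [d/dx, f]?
2 x + 1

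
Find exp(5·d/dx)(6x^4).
6 x^{4} + 120 x^{3} + 900 x^{2} + 3000 x + 3750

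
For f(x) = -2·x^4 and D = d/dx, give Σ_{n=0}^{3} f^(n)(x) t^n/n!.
2 x \left(- 4 t^{3} - 6 t^{2} x - 4 t x^{2} - x^{3}\right)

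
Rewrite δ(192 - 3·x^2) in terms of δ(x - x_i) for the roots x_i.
\frac{\delta(x - 8) + \delta(x + 8)}{48}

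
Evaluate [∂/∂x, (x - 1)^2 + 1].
2 x - 2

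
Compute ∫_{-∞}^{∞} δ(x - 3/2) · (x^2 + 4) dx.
\frac{25}{4}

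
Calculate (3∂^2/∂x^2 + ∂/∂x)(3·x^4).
12 x^{2} \left(x + 9\right)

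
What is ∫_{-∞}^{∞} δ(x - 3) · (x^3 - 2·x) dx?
21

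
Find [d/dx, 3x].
3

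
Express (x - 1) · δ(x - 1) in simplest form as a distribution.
0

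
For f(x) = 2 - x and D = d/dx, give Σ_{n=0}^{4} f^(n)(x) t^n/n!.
- t - x + 2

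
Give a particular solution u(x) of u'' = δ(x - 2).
\frac{|x - 2|}{2}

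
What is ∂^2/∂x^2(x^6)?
30 x^{4}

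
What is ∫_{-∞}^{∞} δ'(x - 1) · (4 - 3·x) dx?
3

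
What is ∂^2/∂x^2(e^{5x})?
25 e^{5 x}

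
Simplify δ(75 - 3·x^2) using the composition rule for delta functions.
\frac{\delta(x - 5) + \delta(x + 5)}{30}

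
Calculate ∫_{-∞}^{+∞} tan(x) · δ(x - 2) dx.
\tan{\left(2 \right)}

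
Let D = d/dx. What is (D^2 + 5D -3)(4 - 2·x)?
6 x - 22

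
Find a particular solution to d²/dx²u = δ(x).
\frac{|x|}{2}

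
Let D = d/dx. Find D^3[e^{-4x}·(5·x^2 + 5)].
40 \left(- 8 x^{2} + 12 x - 11\right) e^{- 4 x}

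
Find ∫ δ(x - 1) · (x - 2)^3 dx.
-1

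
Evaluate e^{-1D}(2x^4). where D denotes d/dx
2 x^{4} - 8 x^{3} + 12 x^{2} - 8 x + 2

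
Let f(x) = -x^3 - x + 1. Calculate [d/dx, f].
- 3 x^{2} - 1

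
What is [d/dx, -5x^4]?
- 20 x^{3}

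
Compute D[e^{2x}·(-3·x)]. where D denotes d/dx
\left(- 6 x - 3\right) e^{2 x}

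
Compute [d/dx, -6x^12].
- 72 x^{11}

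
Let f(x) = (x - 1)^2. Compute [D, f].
2 x - 2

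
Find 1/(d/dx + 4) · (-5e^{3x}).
- \frac{5 e^{3 x}}{7}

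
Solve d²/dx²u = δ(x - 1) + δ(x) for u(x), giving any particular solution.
\frac{|x - 1|}{2} + \frac{|x|}{2}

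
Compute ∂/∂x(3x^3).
9 x^{2}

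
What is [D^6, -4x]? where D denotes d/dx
-24D^{5}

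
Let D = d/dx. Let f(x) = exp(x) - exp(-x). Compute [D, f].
2 \cosh{\left(x \right)}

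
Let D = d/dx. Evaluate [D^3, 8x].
24D^{2}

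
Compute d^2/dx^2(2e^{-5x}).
50 e^{- 5 x}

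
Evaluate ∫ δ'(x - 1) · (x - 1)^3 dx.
0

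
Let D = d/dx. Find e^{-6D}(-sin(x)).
- \sin{\left(x - 6 \right)}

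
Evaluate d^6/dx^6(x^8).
20160 x^{2}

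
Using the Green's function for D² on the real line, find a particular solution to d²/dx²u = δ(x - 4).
\frac{|x - 4|}{2}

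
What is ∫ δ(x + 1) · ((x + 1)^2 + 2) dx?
2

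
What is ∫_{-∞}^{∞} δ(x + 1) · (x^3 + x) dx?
-2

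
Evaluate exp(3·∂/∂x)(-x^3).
- x^{3} - 9 x^{2} - 27 x - 27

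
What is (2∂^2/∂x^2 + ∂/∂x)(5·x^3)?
15 x \left(x + 4\right)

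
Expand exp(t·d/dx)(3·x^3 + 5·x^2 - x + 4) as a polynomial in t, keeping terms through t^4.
3 t^{3} + t^{2} \left(9 x + 5\right) + t \left(9 x^{2} + 10 x - 1\right) + 3 x^{3} + 5 x^{2} - x + 4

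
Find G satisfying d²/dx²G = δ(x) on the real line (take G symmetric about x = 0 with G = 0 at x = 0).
\frac{|x|}{2}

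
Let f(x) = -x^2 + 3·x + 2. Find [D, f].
3 - 2 x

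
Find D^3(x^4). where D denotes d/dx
24 x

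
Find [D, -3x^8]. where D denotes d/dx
- 24 x^{7}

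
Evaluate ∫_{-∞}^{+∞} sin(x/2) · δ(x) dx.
0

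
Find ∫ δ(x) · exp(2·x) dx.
1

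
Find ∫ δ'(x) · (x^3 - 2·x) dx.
2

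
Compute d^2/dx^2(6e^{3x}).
54 e^{3 x}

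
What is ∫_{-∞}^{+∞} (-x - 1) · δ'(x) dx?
1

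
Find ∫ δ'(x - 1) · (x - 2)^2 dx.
2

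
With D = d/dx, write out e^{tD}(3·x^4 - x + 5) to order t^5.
3 t^{4} + 12 t^{3} x + 18 t^{2} x^{2} + t \left(12 x^{3} - 1\right) + 3 x^{4} - x + 5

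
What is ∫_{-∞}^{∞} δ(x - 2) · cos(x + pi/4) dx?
\cos{\left(\frac{\pi}{4} + 2 \right)}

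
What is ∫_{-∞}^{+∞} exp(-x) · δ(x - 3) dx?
e^{-3}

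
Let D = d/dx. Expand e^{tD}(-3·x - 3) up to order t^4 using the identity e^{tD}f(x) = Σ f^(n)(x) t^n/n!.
- 3 t - 3 x - 3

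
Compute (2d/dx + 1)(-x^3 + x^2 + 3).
- x^{3} - 5 x^{2} + 4 x + 3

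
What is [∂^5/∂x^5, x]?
5\frac{d^{4}}{dx^{4}}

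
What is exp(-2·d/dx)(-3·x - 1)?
5 - 3 x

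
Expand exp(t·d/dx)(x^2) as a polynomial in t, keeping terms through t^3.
t^{2} + 2 t x + x^{2}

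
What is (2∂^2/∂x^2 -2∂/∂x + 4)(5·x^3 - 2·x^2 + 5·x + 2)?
20 x^{3} - 38 x^{2} + 88 x - 10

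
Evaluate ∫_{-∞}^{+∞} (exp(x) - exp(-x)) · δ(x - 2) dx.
2 \sinh{\left(2 \right)}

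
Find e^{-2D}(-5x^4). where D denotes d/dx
- 5 x^{4} + 40 x^{3} - 120 x^{2} + 160 x - 80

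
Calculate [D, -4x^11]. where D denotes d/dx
- 44 x^{10}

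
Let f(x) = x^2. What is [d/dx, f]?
2 x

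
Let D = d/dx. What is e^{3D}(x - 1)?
x + 2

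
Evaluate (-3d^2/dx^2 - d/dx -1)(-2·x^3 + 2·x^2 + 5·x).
2 x^{3} + 4 x^{2} + 27 x - 17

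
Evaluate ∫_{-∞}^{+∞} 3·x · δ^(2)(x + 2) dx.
0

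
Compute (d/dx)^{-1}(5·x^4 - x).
x^{5} - \frac{x^{2}}{2}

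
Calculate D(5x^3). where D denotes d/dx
15 x^{2}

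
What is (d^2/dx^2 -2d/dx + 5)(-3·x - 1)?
1 - 15 x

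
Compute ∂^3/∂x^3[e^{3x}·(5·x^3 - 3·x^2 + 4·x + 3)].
\left(135 x^{3} + 324 x^{2} + 216 x + 165\right) e^{3 x}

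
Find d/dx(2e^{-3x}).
- 6 e^{- 3 x}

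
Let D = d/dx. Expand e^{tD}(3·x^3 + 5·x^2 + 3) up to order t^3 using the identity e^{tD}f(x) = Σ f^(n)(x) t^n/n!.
3 t^{3} + t^{2} \left(9 x + 5\right) + t x \left(9 x + 10\right) + 3 x^{3} + 5 x^{2} + 3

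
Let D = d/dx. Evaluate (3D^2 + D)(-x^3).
3 x \left(- x - 6\right)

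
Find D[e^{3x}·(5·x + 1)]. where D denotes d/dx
\left(15 x + 8\right) e^{3 x}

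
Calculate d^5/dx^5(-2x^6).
- 1440 x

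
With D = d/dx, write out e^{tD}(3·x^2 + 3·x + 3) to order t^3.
3 t^{2} + 3 t \left(2 x + 1\right) + 3 x^{2} + 3 x + 3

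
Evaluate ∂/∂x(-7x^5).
- 35 x^{4}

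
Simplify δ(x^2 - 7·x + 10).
\frac{\delta(x - 5) + \delta(x - 2)}{3}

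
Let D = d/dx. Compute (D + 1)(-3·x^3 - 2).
- 3 x^{3} - 9 x^{2} - 2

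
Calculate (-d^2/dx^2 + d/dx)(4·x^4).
16 x^{2} \left(x - 3\right)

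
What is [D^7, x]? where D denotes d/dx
7D^{6}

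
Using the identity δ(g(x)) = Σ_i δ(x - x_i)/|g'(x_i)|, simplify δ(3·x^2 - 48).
\frac{\delta(x - 4) + \delta(x + 4)}{24}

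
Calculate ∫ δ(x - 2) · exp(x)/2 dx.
\frac{e^{2}}{2}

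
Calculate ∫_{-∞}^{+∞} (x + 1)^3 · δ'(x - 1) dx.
-12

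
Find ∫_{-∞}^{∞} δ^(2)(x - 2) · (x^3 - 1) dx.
12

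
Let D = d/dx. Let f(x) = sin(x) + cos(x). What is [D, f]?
- \sin{\left(x \right)} + \cos{\left(x \right)}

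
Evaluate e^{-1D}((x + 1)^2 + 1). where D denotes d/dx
x^{2} + 1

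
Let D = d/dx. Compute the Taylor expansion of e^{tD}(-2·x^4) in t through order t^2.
2 x^{2} \left(- 6 t^{2} - 4 t x - x^{2}\right)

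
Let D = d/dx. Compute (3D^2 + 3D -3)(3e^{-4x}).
99 e^{- 4 x}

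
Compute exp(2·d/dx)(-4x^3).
- 4 x^{3} - 24 x^{2} - 48 x - 32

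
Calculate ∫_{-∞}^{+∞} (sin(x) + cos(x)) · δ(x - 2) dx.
\cos{\left(2 \right)} + \sin{\left(2 \right)}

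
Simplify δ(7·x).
\frac{\delta(x)}{7}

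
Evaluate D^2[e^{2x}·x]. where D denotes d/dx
4 \left(x + 1\right) e^{2 x}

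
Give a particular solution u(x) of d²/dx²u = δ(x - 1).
\frac{|x - 1|}{2}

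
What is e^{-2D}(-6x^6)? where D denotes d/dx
- 6 x^{6} + 72 x^{5} - 360 x^{4} + 960 x^{3} - 1440 x^{2} + 1152 x - 384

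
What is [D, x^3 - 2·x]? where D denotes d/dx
3 x^{2} - 2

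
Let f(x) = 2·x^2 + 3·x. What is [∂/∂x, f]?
4 x + 3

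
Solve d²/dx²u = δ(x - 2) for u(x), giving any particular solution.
\frac{|x - 2|}{2}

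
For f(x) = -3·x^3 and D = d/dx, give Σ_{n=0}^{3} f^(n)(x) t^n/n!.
- 3 t^{3} - 9 t^{2} x - 9 t x^{2} - 3 x^{3}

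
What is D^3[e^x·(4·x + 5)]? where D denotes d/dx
\left(4 x + 17\right) e^{x}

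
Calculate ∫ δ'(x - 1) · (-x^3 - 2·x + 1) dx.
5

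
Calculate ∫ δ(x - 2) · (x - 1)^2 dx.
1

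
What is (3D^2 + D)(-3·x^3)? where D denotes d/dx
9 x \left(- x - 6\right)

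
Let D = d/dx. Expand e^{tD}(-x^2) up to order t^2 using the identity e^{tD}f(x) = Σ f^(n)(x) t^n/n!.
- t^{2} - 2 t x - x^{2}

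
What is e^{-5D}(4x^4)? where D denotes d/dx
4 x^{4} - 80 x^{3} + 600 x^{2} - 2000 x + 2500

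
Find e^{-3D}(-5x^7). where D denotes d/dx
- 5 x^{7} + 105 x^{6} - 945 x^{5} + 4725 x^{4} - 14175 x^{3} + 25515 x^{2} - 25515 x + 10935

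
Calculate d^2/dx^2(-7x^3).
- 42 x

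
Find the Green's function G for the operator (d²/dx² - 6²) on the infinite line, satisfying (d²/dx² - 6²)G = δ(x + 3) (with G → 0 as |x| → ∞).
-\frac{e^{-6|x + 3|}}{12}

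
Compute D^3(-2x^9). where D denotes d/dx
- 1008 x^{6}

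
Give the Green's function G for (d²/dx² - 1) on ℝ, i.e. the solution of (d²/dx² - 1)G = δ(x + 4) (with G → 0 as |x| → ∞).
-\frac{e^{-|x + 4|}}{2}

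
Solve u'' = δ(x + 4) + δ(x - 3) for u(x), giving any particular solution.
\frac{|x + 4|}{2} + \frac{|x - 3|}{2}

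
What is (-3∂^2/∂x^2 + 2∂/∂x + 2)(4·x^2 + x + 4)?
8 x^{2} + 18 x - 14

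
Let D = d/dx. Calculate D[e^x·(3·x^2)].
3 x \left(x + 2\right) e^{x}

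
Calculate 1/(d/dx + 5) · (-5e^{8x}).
- \frac{5 e^{8 x}}{13}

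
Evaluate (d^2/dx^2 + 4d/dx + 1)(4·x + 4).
4 x + 20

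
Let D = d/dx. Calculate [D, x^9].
9 x^{8}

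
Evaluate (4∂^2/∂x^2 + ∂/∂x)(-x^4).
4 x^{2} \left(- x - 12\right)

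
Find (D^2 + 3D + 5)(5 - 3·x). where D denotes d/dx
16 - 15 x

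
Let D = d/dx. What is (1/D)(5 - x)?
- \frac{x^{2}}{2} + 5 x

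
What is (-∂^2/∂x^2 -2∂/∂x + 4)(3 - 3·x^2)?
- 12 x^{2} + 12 x + 18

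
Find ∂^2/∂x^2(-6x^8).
- 336 x^{6}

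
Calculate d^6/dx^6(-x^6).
-720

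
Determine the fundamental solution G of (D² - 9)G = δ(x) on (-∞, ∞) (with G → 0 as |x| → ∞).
-\frac{e^{-3|x|}}{6}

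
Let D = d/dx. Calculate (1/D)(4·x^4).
\frac{4 x^{5}}{5}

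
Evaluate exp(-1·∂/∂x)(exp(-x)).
e^{1 - x}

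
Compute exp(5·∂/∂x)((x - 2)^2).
x^{2} + 6 x + 9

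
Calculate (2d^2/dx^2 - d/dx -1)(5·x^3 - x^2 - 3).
- 5 x^{3} - 14 x^{2} + 62 x - 1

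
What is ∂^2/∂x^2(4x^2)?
8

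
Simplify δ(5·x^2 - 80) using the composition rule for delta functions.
\frac{\delta(x - 4) + \delta(x + 4)}{40}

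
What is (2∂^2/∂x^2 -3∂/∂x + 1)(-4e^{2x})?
- 12 e^{2 x}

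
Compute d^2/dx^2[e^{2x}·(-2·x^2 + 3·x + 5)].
4 \left(- 2 x^{2} - x + 7\right) e^{2 x}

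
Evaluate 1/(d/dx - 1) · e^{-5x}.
- \frac{e^{- 5 x}}{6}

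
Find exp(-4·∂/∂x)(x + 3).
x - 1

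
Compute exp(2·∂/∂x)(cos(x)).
\cos{\left(x + 2 \right)}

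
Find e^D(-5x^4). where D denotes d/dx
- 5 x^{4} - 20 x^{3} - 30 x^{2} - 20 x - 5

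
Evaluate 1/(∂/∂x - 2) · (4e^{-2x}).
- e^{- 2 x}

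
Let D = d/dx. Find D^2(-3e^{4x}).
- 48 e^{4 x}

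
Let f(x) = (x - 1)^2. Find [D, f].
2 x - 2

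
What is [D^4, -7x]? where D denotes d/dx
-28D^{3}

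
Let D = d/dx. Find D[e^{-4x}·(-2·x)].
2 \left(4 x - 1\right) e^{- 4 x}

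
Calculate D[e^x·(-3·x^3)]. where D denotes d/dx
3 x^{2} \left(- x - 3\right) e^{x}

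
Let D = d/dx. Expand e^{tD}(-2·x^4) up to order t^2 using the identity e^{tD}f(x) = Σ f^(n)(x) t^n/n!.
2 x^{2} \left(- 6 t^{2} - 4 t x - x^{2}\right)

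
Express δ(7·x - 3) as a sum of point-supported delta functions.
\frac{\delta(x - 3/7)}{7}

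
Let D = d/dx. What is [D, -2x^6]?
- 12 x^{5}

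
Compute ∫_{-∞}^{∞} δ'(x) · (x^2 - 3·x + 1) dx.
3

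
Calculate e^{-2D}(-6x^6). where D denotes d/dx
- 6 x^{6} + 72 x^{5} - 360 x^{4} + 960 x^{3} - 1440 x^{2} + 1152 x - 384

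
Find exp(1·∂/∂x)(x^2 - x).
x \left(x + 1\right)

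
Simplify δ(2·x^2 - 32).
\frac{\delta(x - 4) + \delta(x + 4)}{16}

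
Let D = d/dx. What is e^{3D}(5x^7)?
5 x^{7} + 105 x^{6} + 945 x^{5} + 4725 x^{4} + 14175 x^{3} + 25515 x^{2} + 25515 x + 10935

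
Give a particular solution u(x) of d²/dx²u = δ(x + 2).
\frac{|x + 2|}{2}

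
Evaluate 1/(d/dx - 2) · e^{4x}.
\frac{e^{4 x}}{2}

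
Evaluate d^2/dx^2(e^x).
e^{x}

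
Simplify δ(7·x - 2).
\frac{\delta(x - 2/7)}{7}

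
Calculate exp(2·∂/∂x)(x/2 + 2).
\frac{x}{2} + 3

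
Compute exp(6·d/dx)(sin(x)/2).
\frac{\sin{\left(x + 6 \right)}}{2}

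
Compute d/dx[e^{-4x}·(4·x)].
4 \left(1 - 4 x\right) e^{- 4 x}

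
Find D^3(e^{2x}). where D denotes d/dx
8 e^{2 x}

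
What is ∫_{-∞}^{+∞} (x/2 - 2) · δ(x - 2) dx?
-1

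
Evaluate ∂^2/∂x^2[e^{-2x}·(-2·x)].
8 \left(1 - x\right) e^{- 2 x}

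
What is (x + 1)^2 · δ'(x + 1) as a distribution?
0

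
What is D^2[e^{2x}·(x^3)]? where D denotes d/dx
2 x \left(2 x^{2} + 6 x + 3\right) e^{2 x}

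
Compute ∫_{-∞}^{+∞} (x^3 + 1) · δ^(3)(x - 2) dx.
-6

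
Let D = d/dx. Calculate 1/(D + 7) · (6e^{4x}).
\frac{6 e^{4 x}}{11}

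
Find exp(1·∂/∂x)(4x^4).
4 x^{4} + 16 x^{3} + 24 x^{2} + 16 x + 4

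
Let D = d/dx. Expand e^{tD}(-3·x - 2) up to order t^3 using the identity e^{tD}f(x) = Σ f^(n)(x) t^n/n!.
- 3 t - 3 x - 2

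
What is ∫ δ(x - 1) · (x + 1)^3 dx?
8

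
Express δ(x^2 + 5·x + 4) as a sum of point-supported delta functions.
\frac{\delta(x + 1) + \delta(x + 4)}{3}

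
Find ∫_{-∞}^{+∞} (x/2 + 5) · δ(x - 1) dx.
\frac{11}{2}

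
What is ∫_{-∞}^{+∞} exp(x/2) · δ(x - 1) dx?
e^{\frac{1}{2}}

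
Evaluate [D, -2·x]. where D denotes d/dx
-2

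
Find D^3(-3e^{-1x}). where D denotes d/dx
3 e^{- x}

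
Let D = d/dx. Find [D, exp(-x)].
- e^{- x}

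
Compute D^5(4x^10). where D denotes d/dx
120960 x^{5}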